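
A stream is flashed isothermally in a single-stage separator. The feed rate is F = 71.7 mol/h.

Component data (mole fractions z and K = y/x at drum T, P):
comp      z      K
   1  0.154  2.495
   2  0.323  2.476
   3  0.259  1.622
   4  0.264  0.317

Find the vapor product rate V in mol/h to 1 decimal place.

V = 60.1 mol/h

Rachford–Rice: g(V/F) = Σ zᵢ(Kᵢ−1)/(1+V/F(Kᵢ−1)) = 0.
g(0) = ΣzᵢKᵢ − 1 = 0.688 and g(1) = 1 − Σzᵢ/Kᵢ = -0.185, so a root lies in (0, 1).
Newton–Raphson from V/F = 0.5:
  V/F = 0.500: g = 0.2551, g' = -0.688 → V/F = 0.871
  V/F = 0.871: g = -0.0318, g' = -0.992 → V/F = 0.839
  V/F = 0.839: g = -0.0011, g' = -0.926 → V/F = 0.838
Converged at V/F = 0.838.
Then V = V/F·F = 0.8376·71.7 = 60.1 mol/h and L = F − V = 11.6 mol/h.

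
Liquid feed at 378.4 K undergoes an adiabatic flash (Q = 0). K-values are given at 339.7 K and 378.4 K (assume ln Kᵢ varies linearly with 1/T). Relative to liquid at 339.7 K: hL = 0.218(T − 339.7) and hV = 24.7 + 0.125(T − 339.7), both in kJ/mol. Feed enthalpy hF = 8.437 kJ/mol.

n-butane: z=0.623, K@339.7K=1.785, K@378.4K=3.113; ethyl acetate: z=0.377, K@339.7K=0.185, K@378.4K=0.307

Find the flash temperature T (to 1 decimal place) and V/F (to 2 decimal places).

T = 341.9 K, V/F = 0.33

Adiabatic flash: solve Rachford–Rice at each trial T, then check hF = ψ·hV(T) + (1−ψ)·hL(T).
  T = 339.7 K: K = (1.785, 0.185), RR gives ψ = 0.284, H_out = 7.019 kJ/mol
  T = 378.4 K: K = (3.113, 0.307), RR gives ψ = 0.721, H_out = 23.641 kJ/mol
  T = 359.0 K: K = (2.391, 0.241), RR gives ψ = 0.550, H_out = 16.812 kJ/mol
  T = 349.4 K: K = (2.076, 0.212), RR gives ψ = 0.440, H_out = 12.597 kJ/mol
  T = 344.5 K: K = (1.926, 0.198), RR gives ψ = 0.370, H_out = 10.012 kJ/mol
  T = 342.1 K: K = (1.854, 0.192), RR gives ψ = 0.329, H_out = 8.585 kJ/mol
Linear interpolation between T = 339.7 (H_out = 7.019) and T = 342.1 (H_out = 8.585) on hF = 8.437 gives T ≈ 341.9 K, at which ψ = 0.33.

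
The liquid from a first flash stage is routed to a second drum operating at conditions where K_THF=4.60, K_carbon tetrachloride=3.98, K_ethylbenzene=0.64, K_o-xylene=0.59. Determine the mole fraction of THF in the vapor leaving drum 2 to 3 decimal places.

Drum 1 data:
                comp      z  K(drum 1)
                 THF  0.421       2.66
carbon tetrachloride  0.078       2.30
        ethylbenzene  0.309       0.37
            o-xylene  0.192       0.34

y_THF (drum 2) = 0.367

Drum 1:
Let ψ₁ = V/F and solve Σ zᵢ(Kᵢ−1)/(1+ψ₁(Kᵢ−1)) = 0.
Feasibility: ΣzᵢKᵢ = 1.479, Σzᵢ/Kᵢ = 1.592 — both > 1, two phases present.
Newton iteration, ψ₁⁰ = 0.54:
  ψ₁ = 0.540: g = -0.0638, g' = -0.852 → ψ₁ = 0.465
  ψ₁ = 0.465: g = -0.0006, g' = -0.840 → ψ₁ = 0.464
Converged at ψ₁ = 0.464.
Drum-1 compositions:
  THF: x = 0.238, y = 0.632
  carbon tetrachloride: x = 0.049, y = 0.112
  ethylbenzene: x = 0.437, y = 0.162
  o-xylene: x = 0.277, y = 0.094
Drum-2 feed = drum-1 liquid: z₂ = (0.2377, 0.0486, 0.4368, 0.2768).
Drum 2:
Let ψ₂ = V/F and solve Σ zᵢ(Kᵢ−1)/(1+ψ₂(Kᵢ−1)) = 0.
Check two-phase: ΣzᵢKᵢ = 1.730 > 1 and Σzᵢ/Kᵢ = 1.216 > 1, so g(0) = 0.730 > 0 and g(1) = -0.216 < 0.
Newton–Raphson from ψ₂ = 0.5:
  ψ₂ = 0.500: g = 0.0294, g' = -0.620 → ψ₂ = 0.547
  ψ₂ = 0.547: g = 0.0011, g' = -0.577 → ψ₂ = 0.549
Converged at ψ₂ = 0.549.
  THF: x = 0.080, y = 0.367
  carbon tetrachloride: x = 0.018, y = 0.073
  ethylbenzene: x = 0.544, y = 0.348
  o-xylene: x = 0.357, y = 0.211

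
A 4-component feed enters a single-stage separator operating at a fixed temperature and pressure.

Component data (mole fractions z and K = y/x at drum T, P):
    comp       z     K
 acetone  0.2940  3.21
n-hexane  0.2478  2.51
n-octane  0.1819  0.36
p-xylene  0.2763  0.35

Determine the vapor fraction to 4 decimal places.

Iterate (Newton) starting at ψ = 0.41:
  ψ = 0.4100: g = 0.16930, g' = -0.9647 → ψ = 0.5855
  ψ = 0.5855: g = 0.00572, g' = -0.9269 → ψ = 0.5917
Converged at ψ = 0.5917.

ψ = 0.5917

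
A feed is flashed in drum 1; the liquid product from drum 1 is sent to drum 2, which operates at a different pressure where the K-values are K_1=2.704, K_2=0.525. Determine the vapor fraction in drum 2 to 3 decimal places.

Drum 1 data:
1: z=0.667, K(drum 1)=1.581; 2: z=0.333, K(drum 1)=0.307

Drum 1:
Material balance + equilibrium reduce to Σ zᵢ(Kᵢ−1)/(1+ψ₁(Kᵢ−1)) = 0.
g(0) = ΣzᵢKᵢ − 1 = 0.157 and g(1) = 1 − Σzᵢ/Kᵢ = -0.507, so a root lies in (0, 1).
Binary case is linear: z₁(K₁−1)(1+ψ₁(K₂−1)) + z₂(K₂−1)(1+ψ₁(K₁−1)) = 0
⇒ ψ₁ = [z₁(K₁−1)+z₂(K₂−1)] / [−(K₁−1)(K₂−1)] = 0.1568/0.4026 = 0.389
Drum-1 compositions:
  1: x = 0.544, y = 0.860
  2: x = 0.456, y = 0.140
Drum-2 feed = drum-1 liquid: z₂ = (0.5440, 0.4560).
Drum 2:
Rachford–Rice: g(ψ₂) = Σ zᵢ(Kᵢ−1)/(1+ψ₂(Kᵢ−1)) = 0.
Feasibility: ΣzᵢKᵢ = 1.710, Σzᵢ/Kᵢ = 1.070 — both > 1, two phases present.
Binary case is linear: z₁(K₁−1)(1+ψ₂(K₂−1)) + z₂(K₂−1)(1+ψ₂(K₁−1)) = 0
⇒ ψ₂ = [z₁(K₁−1)+z₂(K₂−1)] / [−(K₁−1)(K₂−1)] = 0.7103/0.8094 = 0.878
  1: x = 0.218, y = 0.589
  2: x = 0.782, y = 0.411

V/F (drum 2) = 0.878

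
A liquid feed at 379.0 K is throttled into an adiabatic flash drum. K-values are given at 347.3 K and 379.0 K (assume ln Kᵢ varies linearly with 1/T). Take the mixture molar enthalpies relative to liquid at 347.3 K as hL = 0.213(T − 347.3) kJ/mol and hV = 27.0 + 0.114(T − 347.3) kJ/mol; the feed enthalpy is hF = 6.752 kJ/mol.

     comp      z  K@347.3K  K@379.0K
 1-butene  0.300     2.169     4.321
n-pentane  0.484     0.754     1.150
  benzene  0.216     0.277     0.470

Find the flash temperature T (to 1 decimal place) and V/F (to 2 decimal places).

T = 349.6 K, V/F = 0.23

Adiabatic flash: solve Rachford–Rice at each trial T, then check hF = ψ·hV(T) + (1−ψ)·hL(T).
  T = 347.3 K: K = (2.169, 0.754, 0.277), RR gives ψ = 0.149, H_out = 4.026 kJ/mol
  T = 379.0 K: K = (4.321, 1.150, 0.470), RR gives ψ = 1.000, H_out = 30.614 kJ/mol
  T = 363.1 K: K = (3.104, 0.939, 0.365), RR gives ψ = 0.655, H_out = 20.013 kJ/mol
  T = 355.2 K: K = (2.605, 0.844, 0.319), RR gives ψ = 0.421, H_out = 12.722 kJ/mol
  T = 351.2 K: K = (2.377, 0.797, 0.297), RR gives ψ = 0.291, H_out = 8.569 kJ/mol
  T = 349.2 K: K = (2.268, 0.775, 0.287), RR gives ψ = 0.220, H_out = 6.314 kJ/mol
Linear interpolation between T = 349.2 (H_out = 6.314) and T = 351.2 (H_out = 8.569) on hF = 6.752 gives T ≈ 349.6 K, at which ψ = 0.23.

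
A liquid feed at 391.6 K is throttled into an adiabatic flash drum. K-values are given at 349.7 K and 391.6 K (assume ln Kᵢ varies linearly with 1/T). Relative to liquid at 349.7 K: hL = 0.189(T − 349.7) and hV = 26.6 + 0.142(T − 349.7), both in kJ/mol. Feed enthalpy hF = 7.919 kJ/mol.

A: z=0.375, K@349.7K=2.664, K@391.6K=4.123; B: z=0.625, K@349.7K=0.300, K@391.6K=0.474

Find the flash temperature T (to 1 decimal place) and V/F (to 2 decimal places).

T = 358.4 K, V/F = 0.24

Adiabatic flash: solve Rachford–Rice at each trial T, then check hF = ψ·hV(T) + (1−ψ)·hL(T).
  T = 349.7 K: K = (2.664, 0.300), RR gives ψ = 0.160, H_out = 4.259 kJ/mol
  T = 391.6 K: K = (4.123, 0.474), RR gives ψ = 0.513, H_out = 20.550 kJ/mol
  T = 370.6 K: K = (3.354, 0.382), RR gives ψ = 0.341, H_out = 12.687 kJ/mol
  T = 360.1 K: K = (2.997, 0.339), RR gives ψ = 0.255, H_out = 8.618 kJ/mol
  T = 354.9 K: K = (2.828, 0.319), RR gives ψ = 0.209, H_out = 6.494 kJ/mol
  T = 357.5 K: K = (2.912, 0.329), RR gives ψ = 0.232, H_out = 7.568 kJ/mol
  T = 358.8 K: K = (2.955, 0.334), RR gives ψ = 0.244, H_out = 8.096 kJ/mol
Linear interpolation between T = 357.5 (H_out = 7.568) and T = 358.8 (H_out = 8.096) on hF = 7.919 gives T ≈ 358.4 K, at which ψ = 0.24.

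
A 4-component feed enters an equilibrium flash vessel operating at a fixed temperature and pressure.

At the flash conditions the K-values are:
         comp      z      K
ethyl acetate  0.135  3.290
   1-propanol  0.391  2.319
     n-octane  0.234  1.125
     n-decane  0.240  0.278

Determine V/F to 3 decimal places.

V/F = 0.775

Material balance + equilibrium reduce to Σ zᵢ(Kᵢ−1)/(1+V/F(Kᵢ−1)) = 0.
Feasibility: ΣzᵢKᵢ = 1.681, Σzᵢ/Kᵢ = 1.281 — both > 1, two phases present.
Newton–Raphson from V/F = 0.5:
  V/F = 0.500: g = 0.2113, g' = -0.711 → V/F = 0.797
  V/F = 0.797: g = -0.0210, g' = -0.948 → V/F = 0.775
Converged at V/F = 0.775.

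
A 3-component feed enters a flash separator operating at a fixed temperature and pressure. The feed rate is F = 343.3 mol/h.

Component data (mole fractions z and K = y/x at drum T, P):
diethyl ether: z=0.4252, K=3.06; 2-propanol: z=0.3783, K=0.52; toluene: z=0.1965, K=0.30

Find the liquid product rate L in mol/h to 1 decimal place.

Let ψ = V/F and solve Σ zᵢ(Kᵢ−1)/(1+ψ(Kᵢ−1)) = 0.
Check two-phase: ΣzᵢKᵢ = 1.5568 > 1 and Σzᵢ/Kᵢ = 1.5215 > 1, so g(0) = 0.5568 > 0 and g(1) = -0.5215 < 0.
Iterate (Newton) starting at ψ = 0.5:
  ψ = 0.5000: g = -0.01906, g' = -0.8167 → ψ = 0.4767
Converged at ψ = 0.4767.
Then V = ψ·F = 0.4767·343.3 = 163.7 mol/h and L = F − V = 179.6 mol/h.

L = 179.6 mol/h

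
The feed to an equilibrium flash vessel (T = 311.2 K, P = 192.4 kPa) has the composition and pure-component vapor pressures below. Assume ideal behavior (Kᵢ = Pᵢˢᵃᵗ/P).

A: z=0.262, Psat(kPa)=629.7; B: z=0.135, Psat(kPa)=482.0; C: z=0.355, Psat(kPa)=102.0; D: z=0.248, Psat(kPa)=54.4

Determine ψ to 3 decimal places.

ψ = 0.381

Raoult's law: Kᵢ = Pᵢˢᵃᵗ/P = Pᵢˢᵃᵗ/192.4.
  K_A = 629.7/192.4 = 3.27287, K_B = 482.0/192.4 = 2.50520, K_C = 102.0/192.4 = 0.53015, K_D = 54.4/192.4 = 0.28274
Iterate (Newton) starting at ψ = 0.49:
  ψ = 0.490: g = -0.0923, g' = -0.840 → ψ = 0.380
  ψ = 0.380: g = 0.0011, g' = -0.871 → ψ = 0.381
Converged at ψ = 0.381.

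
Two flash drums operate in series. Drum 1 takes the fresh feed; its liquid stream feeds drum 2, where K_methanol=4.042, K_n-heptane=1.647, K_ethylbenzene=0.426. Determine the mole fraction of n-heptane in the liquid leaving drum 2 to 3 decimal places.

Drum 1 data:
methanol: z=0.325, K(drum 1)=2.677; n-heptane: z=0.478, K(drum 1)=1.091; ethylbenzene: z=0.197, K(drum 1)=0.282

Drum 1:
Rachford–Rice: g(ψ₁) = Σ zᵢ(Kᵢ−1)/(1+ψ₁(Kᵢ−1)) = 0.
g(0) = ΣzᵢKᵢ − 1 = 0.447 and g(1) = 1 − Σzᵢ/Kᵢ = -0.258, so a root lies in (0, 1).
Iterate (Newton) starting at ψ₁ = 0.68:
  ψ₁ = 0.680: g = 0.0192, g' = -0.591 → ψ₁ = 0.713
  ψ₁ = 0.713: g = -0.0004, g' = -0.619 → ψ₁ = 0.712
Converged at ψ₁ = 0.712.
Drum-1 compositions:
  methanol: x = 0.148, y = 0.397
  n-heptane: x = 0.449, y = 0.490
  ethylbenzene: x = 0.403, y = 0.114
Drum-2 feed = drum-1 liquid: z₂ = (0.1482, 0.4489, 0.4029).
Drum 2:
Let ψ₂ = V/F and solve Σ zᵢ(Kᵢ−1)/(1+ψ₂(Kᵢ−1)) = 0.
Feasibility: ΣzᵢKᵢ = 1.510, Σzᵢ/Kᵢ = 1.255 — both > 1, two phases present.
Newton iteration, ψ₂⁰ = 0.5:
  ψ₂ = 0.500: g = 0.0739, g' = -0.584 → ψ₂ = 0.626
  ψ₂ = 0.626: g = 0.0007, g' = -0.581 → ψ₂ = 0.628
Converged at ψ₂ = 0.628.
  methanol: x = 0.051, y = 0.206
  n-heptane: x = 0.319, y = 0.526
  ethylbenzene: x = 0.630, y = 0.268

x_n-heptane (drum 2) = 0.319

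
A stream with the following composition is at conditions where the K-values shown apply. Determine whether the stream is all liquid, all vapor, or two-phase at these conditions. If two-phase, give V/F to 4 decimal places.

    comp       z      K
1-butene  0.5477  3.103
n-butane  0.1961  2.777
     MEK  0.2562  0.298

two-phase, V/F = 0.9321

ΣzᵢKᵢ = 2.3204; Σzᵢ/Kᵢ = 1.1069.
Both exceed 1, so a two-phase solution exists.
Let ψ = V/F and solve Σ zᵢ(Kᵢ−1)/(1+ψ(Kᵢ−1)) = 0.
Newton–Raphson from ψ = 0.39:
  ψ = 0.3900: g = 0.59098, g' = -1.1866 → ψ = 0.8881
  ψ = 0.8881: g = 0.05925, g' = -1.2780 → ψ = 0.9344
  ψ = 0.9344: g = -0.00332, g' = -1.4297 → ψ = 0.9321
Converged at ψ = 0.9321.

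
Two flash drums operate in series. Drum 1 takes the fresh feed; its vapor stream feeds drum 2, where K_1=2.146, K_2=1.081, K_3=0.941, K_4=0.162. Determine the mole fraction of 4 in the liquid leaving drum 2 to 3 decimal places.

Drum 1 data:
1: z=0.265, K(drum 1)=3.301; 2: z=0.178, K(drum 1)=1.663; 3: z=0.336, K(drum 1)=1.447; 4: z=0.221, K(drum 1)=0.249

Drum 1:
Material balance + equilibrium reduce to Σ zᵢ(Kᵢ−1)/(1+ψ₁(Kᵢ−1)) = 0.
Check two-phase: ΣzᵢKᵢ = 1.712 > 1 and Σzᵢ/Kᵢ = 1.307 > 1, so g(0) = 0.712 > 0 and g(1) = -0.307 < 0.
Newton iteration, ψ₁⁰ = 0.35:
  ψ₁ = 0.350: g = 0.3383, g' = -0.762 → ψ₁ = 0.794
  ψ₁ = 0.794: g = -0.0074, g' = -1.011 → ψ₁ = 0.787
Converged at ψ₁ = 0.787.
Drum-1 compositions:
  1: x = 0.094, y = 0.311
  2: x = 0.117, y = 0.195
  3: x = 0.249, y = 0.360
  4: x = 0.540, y = 0.134
Drum-2 feed = drum-1 vapor: z₂ = (0.3113, 0.1945, 0.3597, 0.1345).
Drum 2:
Rachford–Rice: g(ψ₂) = Σ zᵢ(Kᵢ−1)/(1+ψ₂(Kᵢ−1)) = 0.
Feasibility: ΣzᵢKᵢ = 1.239, Σzᵢ/Kᵢ = 1.537 — both > 1, two phases present.
Newton–Raphson from ψ₂ = 0.5:
  ψ₂ = 0.500: g = 0.0261, g' = -0.448 → ψ₂ = 0.558
  ψ₂ = 0.558: g = -0.0011, g' = -0.488 → ψ₂ = 0.556
Converged at ψ₂ = 0.556.
  1: x = 0.190, y = 0.408
  2: x = 0.186, y = 0.201
  3: x = 0.372, y = 0.350
  4: x = 0.252, y = 0.041

x_4 (drum 2) = 0.252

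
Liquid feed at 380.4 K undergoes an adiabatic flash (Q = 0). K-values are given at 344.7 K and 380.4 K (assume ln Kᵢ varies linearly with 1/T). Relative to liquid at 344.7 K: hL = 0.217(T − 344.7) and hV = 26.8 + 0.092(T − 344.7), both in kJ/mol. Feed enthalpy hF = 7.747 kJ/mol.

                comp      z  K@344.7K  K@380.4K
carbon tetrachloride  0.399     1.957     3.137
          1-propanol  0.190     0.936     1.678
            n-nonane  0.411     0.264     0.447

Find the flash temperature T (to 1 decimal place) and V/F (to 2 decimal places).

Adiabatic flash: solve Rachford–Rice at each trial T, then check hF = ψ·hV(T) + (1−ψ)·hL(T).
  T = 344.7 K: K = (1.957, 0.936, 0.264), RR gives ψ = 0.117, H_out = 3.142 kJ/mol
  T = 380.4 K: K = (3.137, 1.678, 0.447), RR gives ψ = 0.786, H_out = 25.311 kJ/mol
  T = 362.5 K: K = (2.505, 1.270, 0.348), RR gives ψ = 0.486, H_out = 15.796 kJ/mol
  T = 353.6 K: K = (2.221, 1.095, 0.304), RR gives ψ = 0.320, H_out = 10.142 kJ/mol
  T = 349.1 K: K = (2.085, 1.012, 0.283), RR gives ψ = 0.224, H_out = 6.824 kJ/mol
  T = 351.4 K: K = (2.154, 1.054, 0.294), RR gives ψ = 0.274, H_out = 8.568 kJ/mol
Linear interpolation between T = 349.1 (H_out = 6.824) and T = 351.4 (H_out = 8.568) on hF = 7.747 gives T ≈ 350.3 K, at which ψ = 0.25.

T = 350.3 K, V/F = 0.25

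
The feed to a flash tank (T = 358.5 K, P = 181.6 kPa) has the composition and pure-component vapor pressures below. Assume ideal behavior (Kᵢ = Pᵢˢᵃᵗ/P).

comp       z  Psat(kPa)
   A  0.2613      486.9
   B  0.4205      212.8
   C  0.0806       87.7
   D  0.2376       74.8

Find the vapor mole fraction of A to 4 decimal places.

y_A = 0.3436

Raoult's law: Kᵢ = Pᵢˢᵃᵗ/P = Pᵢˢᵃᵗ/181.6.
  K_A = 486.9/181.6 = 2.681167, K_B = 212.8/181.6 = 1.171806, K_C = 87.7/181.6 = 0.482930, K_D = 74.8/181.6 = 0.411894
Material balance + equilibrium reduce to Σ zᵢ(Kᵢ−1)/(1+β(Kᵢ−1)) = 0.
Check two-phase: ΣzᵢKᵢ = 1.3301 > 1 and Σzᵢ/Kᵢ = 1.2001 > 1, so g(0) = 0.3301 > 0 and g(1) = -0.2001 < 0.
Iterate (Newton) starting at β = 0.5:
  β = 0.5000: g = 0.05105, g' = -0.4326 → β = 0.6180
Converged at β = 0.6180.
Compositions from xᵢ = zᵢ/(1+β(Kᵢ−1)), yᵢ = Kᵢxᵢ:
  A: x = 0.1282, y = 0.3436
  B: x = 0.3801, y = 0.4454
  C: x = 0.1184, y = 0.0572
  D: x = 0.3733, y = 0.1537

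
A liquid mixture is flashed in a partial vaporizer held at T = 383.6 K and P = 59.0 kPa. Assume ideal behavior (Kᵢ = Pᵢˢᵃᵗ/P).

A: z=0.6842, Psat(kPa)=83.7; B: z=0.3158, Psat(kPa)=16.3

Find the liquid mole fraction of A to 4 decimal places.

x_A = 0.6335

Raoult's law: Kᵢ = Pᵢˢᵃᵗ/P = Pᵢˢᵃᵗ/59.0.
  K_A = 83.7/59.0 = 1.418644, K_B = 16.3/59.0 = 0.276271
Let β = V/F and solve Σ zᵢ(Kᵢ−1)/(1+β(Kᵢ−1)) = 0.
Feasibility: ΣzᵢKᵢ = 1.0579, Σzᵢ/Kᵢ = 1.6254 — both > 1, two phases present.
Binary case is linear: z₁(K₁−1)(1+β(K₂−1)) + z₂(K₂−1)(1+β(K₁−1)) = 0
⇒ β = [z₁(K₁−1)+z₂(K₂−1)] / [−(K₁−1)(K₂−1)] = 0.05788/0.30298 = 0.1910
Compositions from xᵢ = zᵢ/(1+β(Kᵢ−1)), yᵢ = Kᵢxᵢ:
  A: x = 0.6335, y = 0.8988
  B: x = 0.3665, y = 0.1012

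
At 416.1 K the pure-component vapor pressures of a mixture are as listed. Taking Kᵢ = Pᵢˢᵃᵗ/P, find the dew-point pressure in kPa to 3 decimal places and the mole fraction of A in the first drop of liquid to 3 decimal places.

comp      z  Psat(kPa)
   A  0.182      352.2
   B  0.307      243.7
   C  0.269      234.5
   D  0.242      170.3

Pdew = 230.169 kPa, x_A = 0.119

At the dew point ψ → 1, so Σzᵢ/Kᵢ = 1 with Kᵢ = Pᵢˢᵃᵗ/P ⇒ 1/P = Σzᵢ/Pᵢˢᵃᵗ.
1/P = 0.182/352.2 + 0.307/243.7 + 0.269/234.5 + 0.242/170.3 = 0.004345 ⇒ P = 230.169 kPa
xᵢ = zᵢP/Pᵢˢᵃᵗ ⇒ x_A = 0.182·230.169/352.2 = 0.119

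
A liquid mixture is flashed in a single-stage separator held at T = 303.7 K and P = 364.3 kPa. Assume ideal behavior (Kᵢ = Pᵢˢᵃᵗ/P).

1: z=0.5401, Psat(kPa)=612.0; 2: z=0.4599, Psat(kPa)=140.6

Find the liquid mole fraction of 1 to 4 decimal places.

Raoult's law: Kᵢ = Pᵢˢᵃᵗ/P = Pᵢˢᵃᵗ/364.3.
  K_1 = 612.0/364.3 = 1.679934, K_2 = 140.6/364.3 = 0.385946
Let β = V/F and solve Σ zᵢ(Kᵢ−1)/(1+β(Kᵢ−1)) = 0.
Check two-phase: ΣzᵢKᵢ = 1.0848 > 1 and Σzᵢ/Kᵢ = 1.5131 > 1, so g(0) = 0.0848 > 0 and g(1) = -0.5131 < 0.
Binary case is linear: z₁(K₁−1)(1+β(K₂−1)) + z₂(K₂−1)(1+β(K₁−1)) = 0
⇒ β = [z₁(K₁−1)+z₂(K₂−1)] / [−(K₁−1)(K₂−1)] = 0.08483/0.41752 = 0.2032
Compositions from xᵢ = zᵢ/(1+β(Kᵢ−1)), yᵢ = Kᵢxᵢ:
  1: x = 0.4745, y = 0.7972
  2: x = 0.5255, y = 0.2028

x_1 = 0.4745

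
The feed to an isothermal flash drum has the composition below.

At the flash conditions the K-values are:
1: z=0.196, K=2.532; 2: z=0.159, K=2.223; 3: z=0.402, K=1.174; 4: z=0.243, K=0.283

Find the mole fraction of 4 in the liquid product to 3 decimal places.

Material balance + equilibrium reduce to Σ zᵢ(Kᵢ−1)/(1+V/F(Kᵢ−1)) = 0.
Check two-phase: ΣzᵢKᵢ = 1.390 > 1 and Σzᵢ/Kᵢ = 1.350 > 1, so g(0) = 0.390 > 0 and g(1) = -0.350 < 0.
Iterate (Newton) starting at V/F = 0.48:
  V/F = 0.480: g = 0.0945, g' = -0.548 → V/F = 0.652
  V/F = 0.652: g = -0.0062, g' = -0.639 → V/F = 0.643
Converged at V/F = 0.643.
Compositions from xᵢ = zᵢ/(1+V/F(Kᵢ−1)), yᵢ = Kᵢxᵢ:
  1: x = 0.099, y = 0.250
  2: x = 0.089, y = 0.198
  3: x = 0.362, y = 0.424
  4: x = 0.451, y = 0.128

x_4 = 0.451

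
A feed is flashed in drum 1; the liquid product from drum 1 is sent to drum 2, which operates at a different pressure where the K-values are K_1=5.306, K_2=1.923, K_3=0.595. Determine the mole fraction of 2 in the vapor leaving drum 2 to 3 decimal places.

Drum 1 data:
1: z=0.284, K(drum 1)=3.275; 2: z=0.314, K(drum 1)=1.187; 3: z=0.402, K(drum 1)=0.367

y_2 (drum 2) = 0.344

Drum 1:
Let ψ₁ = V/F and solve Σ zᵢ(Kᵢ−1)/(1+ψ₁(Kᵢ−1)) = 0.
Feasibility: ΣzᵢKᵢ = 1.450, Σzᵢ/Kᵢ = 1.447 — both > 1, two phases present.
Newton–Raphson from ψ₁ = 0.31:
  ψ₁ = 0.310: g = 0.1178, g' = -0.765 → ψ₁ = 0.464
  ψ₁ = 0.464: g = 0.0080, g' = -0.680 → ψ₁ = 0.476
Converged at ψ₁ = 0.476.
Drum-1 compositions:
  1: x = 0.136, y = 0.447
  2: x = 0.288, y = 0.342
  3: x = 0.575, y = 0.211
Drum-2 feed = drum-1 liquid: z₂ = (0.1364, 0.2883, 0.5753).
Drum 2:
Newton–Raphson from ψ₂ = 0.5:
  ψ₂ = 0.500: g = 0.0762, g' = -0.518 → ψ₂ = 0.647
  ψ₂ = 0.647: g = 0.0059, g' = -0.446 → ψ₂ = 0.660
  ψ₂ = 0.660: g = 0.0000, g' = -0.442 → ψ₂ = 0.661
Converged at ψ₂ = 0.661.
  1: x = 0.035, y = 0.188
  2: x = 0.179, y = 0.344
  3: x = 0.785, y = 0.467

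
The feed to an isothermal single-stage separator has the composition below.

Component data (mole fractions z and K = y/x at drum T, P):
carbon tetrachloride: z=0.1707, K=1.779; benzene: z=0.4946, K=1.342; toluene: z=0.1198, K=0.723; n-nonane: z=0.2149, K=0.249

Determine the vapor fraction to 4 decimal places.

ψ = 0.3496

Rachford–Rice: g(ψ) = Σ zᵢ(Kᵢ−1)/(1+ψ(Kᵢ−1)) = 0.
g(0) = ΣzᵢKᵢ − 1 = 0.1076 and g(1) = 1 − Σzᵢ/Kᵢ = -0.4933, so a root lies in (0, 1).
Newton–Raphson from ψ = 0.5:
  ψ = 0.5000: g = -0.05680, g' = -0.4190 → ψ = 0.3644
  ψ = 0.3644: g = -0.00514, g' = -0.3497 → ψ = 0.3497
  ψ = 0.3497: g = -0.00004, g' = -0.3443 → ψ = 0.3496
Converged at ψ = 0.3496.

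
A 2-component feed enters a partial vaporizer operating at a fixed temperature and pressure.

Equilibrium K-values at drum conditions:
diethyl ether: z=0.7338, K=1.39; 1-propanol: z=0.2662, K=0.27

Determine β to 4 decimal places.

Rachford–Rice: g(β) = Σ zᵢ(Kᵢ−1)/(1+β(Kᵢ−1)) = 0.
Check two-phase: ΣzᵢKᵢ = 1.0919 > 1 and Σzᵢ/Kᵢ = 1.5138 > 1, so g(0) = 0.0919 > 0 and g(1) = -0.5138 < 0.
Binary case is linear: z₁(K₁−1)(1+β(K₂−1)) + z₂(K₂−1)(1+β(K₁−1)) = 0
⇒ β = [z₁(K₁−1)+z₂(K₂−1)] / [−(K₁−1)(K₂−1)] = 0.09186/0.28470 = 0.3226

β = 0.3226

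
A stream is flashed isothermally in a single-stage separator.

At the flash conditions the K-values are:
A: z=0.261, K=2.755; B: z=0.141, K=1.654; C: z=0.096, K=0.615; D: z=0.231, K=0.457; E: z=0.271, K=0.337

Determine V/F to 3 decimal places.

Newton iteration, V/F⁰ = 0.5:
  V/F = 0.500: g = -0.1733, g' = -0.679 → V/F = 0.245
Converged at V/F = 0.245.

V/F = 0.245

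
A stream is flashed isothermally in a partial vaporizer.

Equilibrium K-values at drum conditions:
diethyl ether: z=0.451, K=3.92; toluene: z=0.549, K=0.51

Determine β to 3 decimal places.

β = 0.732

Iterate (Newton) starting at β = 0.52:
  β = 0.520: g = 0.1619, g' = -0.844 → β = 0.712
  β = 0.712: g = 0.0146, g' = -0.717 → β = 0.732
Converged at β = 0.732.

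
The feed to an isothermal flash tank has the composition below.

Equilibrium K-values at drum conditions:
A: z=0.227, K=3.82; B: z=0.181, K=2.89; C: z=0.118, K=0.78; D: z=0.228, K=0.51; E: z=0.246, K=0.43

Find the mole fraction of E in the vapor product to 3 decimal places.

y_E = 0.160

Let β = V/F and solve Σ zᵢ(Kᵢ−1)/(1+β(Kᵢ−1)) = 0.
Check two-phase: ΣzᵢKᵢ = 1.704 > 1 and Σzᵢ/Kᵢ = 1.292 > 1, so g(0) = 0.704 > 0 and g(1) = -0.292 < 0.
Newton iteration, β⁰ = 0.47:
  β = 0.470: g = 0.0908, g' = -0.764 → β = 0.589
  β = 0.589: g = 0.0046, g' = -0.697 → β = 0.595
Converged at β = 0.595.
Compositions from xᵢ = zᵢ/(1+β(Kᵢ−1)), yᵢ = Kᵢxᵢ:
  A: x = 0.085, y = 0.324
  B: x = 0.085, y = 0.246
  C: x = 0.136, y = 0.106
  D: x = 0.322, y = 0.164
  E: x = 0.372, y = 0.160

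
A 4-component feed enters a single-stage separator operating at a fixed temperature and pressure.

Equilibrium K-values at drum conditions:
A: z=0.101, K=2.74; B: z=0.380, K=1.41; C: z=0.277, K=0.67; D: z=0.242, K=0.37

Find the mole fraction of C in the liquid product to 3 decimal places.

Newton iteration, V/F⁰ = 0.35:
  V/F = 0.350: g = -0.0535, g' = -0.364 → V/F = 0.203
  V/F = 0.203: g = 0.0009, g' = -0.382 → V/F = 0.205
Converged at V/F = 0.205.
Compositions from xᵢ = zᵢ/(1+V/F(Kᵢ−1)), yᵢ = Kᵢxᵢ:
  A: x = 0.074, y = 0.204
  B: x = 0.350, y = 0.494
  C: x = 0.297, y = 0.199
  D: x = 0.278, y = 0.103

x_C = 0.297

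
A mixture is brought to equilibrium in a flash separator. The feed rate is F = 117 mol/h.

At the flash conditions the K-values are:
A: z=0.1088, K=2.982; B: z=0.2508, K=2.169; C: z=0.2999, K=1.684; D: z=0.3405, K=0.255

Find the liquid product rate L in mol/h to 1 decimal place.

Rachford–Rice: g(ψ) = Σ zᵢ(Kᵢ−1)/(1+ψ(Kᵢ−1)) = 0.
Check two-phase: ΣzᵢKᵢ = 1.4603 > 1 and Σzᵢ/Kᵢ = 1.6655 > 1, so g(0) = 0.4603 > 0 and g(1) = -0.6655 < 0.
Newton–Raphson from ψ = 0.48:
  ψ = 0.4800: g = 0.05786, g' = -0.7903 → ψ = 0.5532
  ψ = 0.5532: g = -0.00180, g' = -0.8444 → ψ = 0.5511
Converged at ψ = 0.5511.
Then V = ψ·F = 0.5511·117 = 64.5 mol/h and L = F − V = 52.5 mol/h.

L = 52.5 mol/h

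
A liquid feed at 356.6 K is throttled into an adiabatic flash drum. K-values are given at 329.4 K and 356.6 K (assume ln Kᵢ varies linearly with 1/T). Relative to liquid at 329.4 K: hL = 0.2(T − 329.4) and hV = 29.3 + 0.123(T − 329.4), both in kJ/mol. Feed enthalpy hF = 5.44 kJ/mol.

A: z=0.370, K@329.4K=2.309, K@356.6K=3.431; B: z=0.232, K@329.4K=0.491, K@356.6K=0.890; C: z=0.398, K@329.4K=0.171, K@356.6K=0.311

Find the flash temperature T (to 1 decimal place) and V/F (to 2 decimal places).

Adiabatic flash: solve Rachford–Rice at each trial T, then check hF = ψ·hV(T) + (1−ψ)·hL(T).
  T = 329.4 K: K = (2.309, 0.491, 0.171), RR gives ψ = 0.038, H_out = 1.123 kJ/mol
  T = 356.6 K: K = (3.431, 0.890, 0.311), RR gives ψ = 0.456, H_out = 17.842 kJ/mol
  T = 343.0 K: K = (2.837, 0.669, 0.233), RR gives ψ = 0.255, H_out = 9.915 kJ/mol
  T = 336.2 K: K = (2.565, 0.575, 0.200), RR gives ψ = 0.152, H_out = 5.733 kJ/mol
  T = 332.8 K: K = (2.435, 0.532, 0.185), RR gives ψ = 0.097, H_out = 3.500 kJ/mol
  T = 334.5 K: K = (2.499, 0.553, 0.193), RR gives ψ = 0.125, H_out = 4.632 kJ/mol
Linear interpolation between T = 334.5 (H_out = 4.632) and T = 336.2 (H_out = 5.733) on hF = 5.44 gives T ≈ 335.7 K, at which ψ = 0.14.

T = 335.7 K, V/F = 0.14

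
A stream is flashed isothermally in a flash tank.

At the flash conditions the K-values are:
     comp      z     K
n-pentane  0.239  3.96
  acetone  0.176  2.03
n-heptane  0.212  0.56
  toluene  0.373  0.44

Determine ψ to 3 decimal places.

Rachford–Rice: g(ψ) = Σ zᵢ(Kᵢ−1)/(1+ψ(Kᵢ−1)) = 0.
g(0) = ΣzᵢKᵢ − 1 = 0.587 and g(1) = 1 − Σzᵢ/Kᵢ = -0.373, so a root lies in (0, 1).
Newton iteration, ψ⁰ = 0.5:
  ψ = 0.500: g = -0.0048, g' = -0.715 → ψ = 0.493
Converged at ψ = 0.493.

ψ = 0.493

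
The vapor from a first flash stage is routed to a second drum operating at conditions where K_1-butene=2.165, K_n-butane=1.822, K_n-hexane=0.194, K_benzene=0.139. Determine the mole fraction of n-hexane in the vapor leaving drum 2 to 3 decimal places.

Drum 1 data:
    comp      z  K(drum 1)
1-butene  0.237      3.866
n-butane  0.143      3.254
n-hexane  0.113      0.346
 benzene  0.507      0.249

Drum 1:
Iterate (Newton) starting at ψ₁ = 0.7:
  ψ₁ = 0.700: g = -0.5881, g' = -1.760 → ψ₁ = 0.366
  ψ₁ = 0.366: g = -0.1140, g' = -1.309 → ψ₁ = 0.279
  ψ₁ = 0.279: g = 0.0035, g' = -1.405 → ψ₁ = 0.281
Converged at ψ₁ = 0.281.
Drum-1 compositions:
  1-butene: x = 0.131, y = 0.507
  n-butane: x = 0.088, y = 0.285
  n-hexane: x = 0.138, y = 0.048
  benzene: x = 0.643, y = 0.160
Drum-2 feed = drum-1 vapor: z₂ = (0.5073, 0.2848, 0.0479, 0.1601).
Drum 2:
Rachford–Rice: g(ψ₂) = Σ zᵢ(Kᵢ−1)/(1+ψ₂(Kᵢ−1)) = 0.
Check two-phase: ΣzᵢKᵢ = 1.649 > 1 and Σzᵢ/Kᵢ = 1.789 > 1, so g(0) = 0.649 > 0 and g(1) = -0.789 < 0.
Iterate (Newton) starting at ψ₂ = 0.53:
  ψ₂ = 0.530: g = 0.2075, g' = -0.853 → ψ₂ = 0.773
  ψ₂ = 0.773: g = -0.0609, g' = -1.544 → ψ₂ = 0.734
  ψ₂ = 0.734: g = -0.0043, g' = -1.337 → ψ₂ = 0.731
Converged at ψ₂ = 0.731.
  1-butene: x = 0.274, y = 0.593
  n-butane: x = 0.178, y = 0.324
  n-hexane: x = 0.117, y = 0.023
  benzene: x = 0.432, y = 0.060

y_n-hexane (drum 2) = 0.023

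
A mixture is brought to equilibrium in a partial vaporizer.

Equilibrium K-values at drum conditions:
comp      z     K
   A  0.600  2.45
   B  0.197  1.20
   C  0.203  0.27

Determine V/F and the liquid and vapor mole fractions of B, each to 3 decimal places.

V/F = 0.881, x_B = 0.167, y_B = 0.201

Rachford–Rice: g(V/F) = Σ zᵢ(Kᵢ−1)/(1+V/F(Kᵢ−1)) = 0.
g(0) = ΣzᵢKᵢ − 1 = 0.761 and g(1) = 1 − Σzᵢ/Kᵢ = -0.161, so a root lies in (0, 1).
Newton–Raphson from V/F = 0.34:
  V/F = 0.340: g = 0.4225, g' = -0.764 → V/F = 0.893
  V/F = 0.893: g = -0.0130, g' = -1.137 → V/F = 0.881
Converged at V/F = 0.881.
Compositions from xᵢ = zᵢ/(1+V/F(Kᵢ−1)), yᵢ = Kᵢxᵢ:
  A: x = 0.263, y = 0.645
  B: x = 0.167, y = 0.201
  C: x = 0.569, y = 0.154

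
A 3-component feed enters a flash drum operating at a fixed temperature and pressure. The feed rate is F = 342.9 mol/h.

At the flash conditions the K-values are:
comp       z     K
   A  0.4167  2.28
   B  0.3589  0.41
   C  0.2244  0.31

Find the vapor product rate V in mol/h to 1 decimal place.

V = 70.9 mol/h

Material balance + equilibrium reduce to Σ zᵢ(Kᵢ−1)/(1+V/F(Kᵢ−1)) = 0.
g(0) = ΣzᵢKᵢ − 1 = 0.1668 and g(1) = 1 − Σzᵢ/Kᵢ = -0.7820, so a root lies in (0, 1).
Iterate (Newton) starting at V/F = 0.5:
  V/F = 0.5000: g = -0.21152, g' = -0.7542 → V/F = 0.2196
  V/F = 0.2196: g = -0.00938, g' = -0.7293 → V/F = 0.2067
Converged at V/F = 0.2067.
Then V = V/F·F = 0.2067·342.9 = 70.9 mol/h and L = F − V = 272.0 mol/h.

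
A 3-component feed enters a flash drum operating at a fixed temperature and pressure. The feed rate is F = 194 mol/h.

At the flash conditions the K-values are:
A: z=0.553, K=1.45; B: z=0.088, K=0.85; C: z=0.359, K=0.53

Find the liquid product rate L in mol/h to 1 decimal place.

Let ψ = V/F and solve Σ zᵢ(Kᵢ−1)/(1+ψ(Kᵢ−1)) = 0.
Check two-phase: ΣzᵢKᵢ = 1.067 > 1 and Σzᵢ/Kᵢ = 1.162 > 1, so g(0) = 0.067 > 0 and g(1) = -0.162 < 0.
Newton–Raphson from ψ = 0.5:
  ψ = 0.500: g = -0.0317, g' = -0.212 → ψ = 0.351
  ψ = 0.351: g = -0.0011, g' = -0.199 → ψ = 0.346
Converged at ψ = 0.346.
Then V = ψ·F = 0.3455·194 = 67.0 mol/h and L = F − V = 127.0 mol/h.

L = 127.0 mol/h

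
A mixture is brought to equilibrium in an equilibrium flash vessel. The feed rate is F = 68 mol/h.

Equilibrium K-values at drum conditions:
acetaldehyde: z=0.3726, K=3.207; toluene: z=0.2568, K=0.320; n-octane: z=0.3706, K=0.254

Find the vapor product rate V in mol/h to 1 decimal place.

Iterate (Newton) starting at β = 0.55:
  β = 0.5500: g = -0.37633, g' = -1.2664 → β = 0.2528
  β = 0.2528: g = -0.02381, g' = -1.2341 → β = 0.2335
  β = 0.2335: g = 0.00025, g' = -1.2605 → β = 0.2337
Converged at β = 0.2337.
Then V = β·F = 0.2337·68 = 15.9 mol/h and L = F − V = 52.1 mol/h.

V = 15.9 mol/h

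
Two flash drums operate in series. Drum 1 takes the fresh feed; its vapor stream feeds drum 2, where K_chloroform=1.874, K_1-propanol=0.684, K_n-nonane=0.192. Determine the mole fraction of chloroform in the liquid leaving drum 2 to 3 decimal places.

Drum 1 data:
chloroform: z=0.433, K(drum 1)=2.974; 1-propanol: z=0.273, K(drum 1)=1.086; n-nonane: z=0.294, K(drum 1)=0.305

Drum 1:
Newton iteration, ψ₁⁰ = 0.52:
  ψ₁ = 0.520: g = 0.1243, g' = -0.761 → ψ₁ = 0.683
  ψ₁ = 0.683: g = -0.0031, g' = -0.823 → ψ₁ = 0.680
Converged at ψ₁ = 0.680.
Drum-1 compositions:
  chloroform: x = 0.185, y = 0.550
  1-propanol: x = 0.258, y = 0.280
  n-nonane: x = 0.557, y = 0.170
Drum-2 feed = drum-1 vapor: z₂ = (0.5500, 0.2801, 0.1699).
Drum 2:
Let ψ₂ = V/F and solve Σ zᵢ(Kᵢ−1)/(1+ψ₂(Kᵢ−1)) = 0.
g(0) = ΣzᵢKᵢ − 1 = 0.255 and g(1) = 1 − Σzᵢ/Kᵢ = -0.588, so a root lies in (0, 1).
Newton–Raphson from ψ₂ = 0.61:
  ψ₂ = 0.610: g = -0.0669, g' = -0.653 → ψ₂ = 0.508
  ψ₂ = 0.508: g = -0.0052, g' = -0.560 → ψ₂ = 0.498
Converged at ψ₂ = 0.498.
  chloroform: x = 0.383, y = 0.718
  1-propanol: x = 0.332, y = 0.227
  n-nonane: x = 0.284, y = 0.055

x_chloroform (drum 2) = 0.383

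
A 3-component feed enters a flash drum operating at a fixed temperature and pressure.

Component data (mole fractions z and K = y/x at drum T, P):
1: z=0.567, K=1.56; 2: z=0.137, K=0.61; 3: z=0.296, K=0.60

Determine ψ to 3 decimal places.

ψ = 0.656

Iterate (Newton) starting at ψ = 0.54:
  ψ = 0.540: g = 0.0251, g' = -0.215 → ψ = 0.657
  ψ = 0.657: g = -0.0002, g' = -0.220 → ψ = 0.656
Converged at ψ = 0.656.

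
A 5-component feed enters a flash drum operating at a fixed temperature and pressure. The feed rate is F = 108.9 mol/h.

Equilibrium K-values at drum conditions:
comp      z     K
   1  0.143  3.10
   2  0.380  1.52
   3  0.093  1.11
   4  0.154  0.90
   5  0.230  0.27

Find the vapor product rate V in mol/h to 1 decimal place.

V = 61.1 mol/h

Let β = V/F and solve Σ zᵢ(Kᵢ−1)/(1+β(Kᵢ−1)) = 0.
g(0) = ΣzᵢKᵢ − 1 = 0.325 and g(1) = 1 − Σzᵢ/Kᵢ = -0.403, so a root lies in (0, 1).
Newton–Raphson from β = 0.5:
  β = 0.500: g = 0.0324, g' = -0.521 → β = 0.562
  β = 0.562: g = -0.0008, g' = -0.549 → β = 0.561
Converged at β = 0.561.
Then V = β·F = 0.5607·108.9 = 61.1 mol/h and L = F − V = 47.8 mol/h.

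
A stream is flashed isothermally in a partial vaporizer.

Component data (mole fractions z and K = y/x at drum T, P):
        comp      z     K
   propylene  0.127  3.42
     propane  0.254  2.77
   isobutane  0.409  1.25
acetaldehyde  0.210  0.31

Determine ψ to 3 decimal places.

ψ = 0.867

Let ψ = V/F and solve Σ zᵢ(Kᵢ−1)/(1+ψ(Kᵢ−1)) = 0.
Feasibility: ΣzᵢKᵢ = 1.714, Σzᵢ/Kᵢ = 1.133 — both > 1, two phases present.
Newton–Raphson from ψ = 0.37:
  ψ = 0.370: g = 0.3328, g' = -0.699 → ψ = 0.846
  ψ = 0.846: g = 0.0172, g' = -0.802 → ψ = 0.867
Converged at ψ = 0.867.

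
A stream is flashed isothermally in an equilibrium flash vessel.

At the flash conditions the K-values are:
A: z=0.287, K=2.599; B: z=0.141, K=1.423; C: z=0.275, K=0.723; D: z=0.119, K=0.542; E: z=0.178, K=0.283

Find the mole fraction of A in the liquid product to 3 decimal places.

Let ψ = V/F and solve Σ zᵢ(Kᵢ−1)/(1+ψ(Kᵢ−1)) = 0.
Feasibility: ΣzᵢKᵢ = 1.260, Σzᵢ/Kᵢ = 1.438 — both > 1, two phases present.
Iterate (Newton) starting at ψ = 0.59:
  ψ = 0.590: g = -0.1031, g' = -0.562 → ψ = 0.407
  ψ = 0.407: g = -0.0040, g' = -0.535 → ψ = 0.399
Converged at ψ = 0.399.
Compositions from xᵢ = zᵢ/(1+ψ(Kᵢ−1)), yᵢ = Kᵢxᵢ:
  A: x = 0.175, y = 0.455
  B: x = 0.121, y = 0.172
  C: x = 0.309, y = 0.224
  D: x = 0.146, y = 0.079
  E: x = 0.249, y = 0.071

x_A = 0.175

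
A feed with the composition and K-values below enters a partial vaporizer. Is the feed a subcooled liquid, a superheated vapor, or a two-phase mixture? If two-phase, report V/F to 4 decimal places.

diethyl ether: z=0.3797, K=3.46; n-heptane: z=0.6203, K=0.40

ΣzᵢKᵢ = 1.5619; Σzᵢ/Kᵢ = 1.6605.
Both exceed 1, so a two-phase solution exists.
Rachford–Rice: g(ψ) = Σ zᵢ(Kᵢ−1)/(1+ψ(Kᵢ−1)) = 0.
Binary case is linear: z₁(K₁−1)(1+ψ(K₂−1)) + z₂(K₂−1)(1+ψ(K₁−1)) = 0
⇒ ψ = [z₁(K₁−1)+z₂(K₂−1)] / [−(K₁−1)(K₂−1)] = 0.56188/1.47600 = 0.3807

two-phase, V/F = 0.3807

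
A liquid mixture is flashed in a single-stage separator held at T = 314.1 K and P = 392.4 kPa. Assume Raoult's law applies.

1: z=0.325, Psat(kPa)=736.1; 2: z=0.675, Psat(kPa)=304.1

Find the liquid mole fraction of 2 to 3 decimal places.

Raoult's law: Kᵢ = Pᵢˢᵃᵗ/P = Pᵢˢᵃᵗ/392.4.
  K_1 = 736.1/392.4 = 1.87589, K_2 = 304.1/392.4 = 0.77497
Binary case is linear: z₁(K₁−1)(1+β(K₂−1)) + z₂(K₂−1)(1+β(K₁−1)) = 0
⇒ β = [z₁(K₁−1)+z₂(K₂−1)] / [−(K₁−1)(K₂−1)] = 0.1328/0.1971 = 0.674
Compositions from xᵢ = zᵢ/(1+β(Kᵢ−1)), yᵢ = Kᵢxᵢ:
  1: x = 0.204, y = 0.383
  2: x = 0.796, y = 0.617

x_2 = 0.796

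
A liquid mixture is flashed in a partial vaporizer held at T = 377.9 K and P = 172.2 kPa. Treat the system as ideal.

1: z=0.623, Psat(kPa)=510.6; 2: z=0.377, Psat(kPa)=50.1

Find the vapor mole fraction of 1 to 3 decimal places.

y_1 = 0.786

Raoult's law: Kᵢ = Pᵢˢᵃᵗ/P = Pᵢˢᵃᵗ/172.2.
  K_1 = 510.6/172.2 = 2.96516, K_2 = 50.1/172.2 = 0.29094
Material balance + equilibrium reduce to Σ zᵢ(Kᵢ−1)/(1+β(Kᵢ−1)) = 0.
Feasibility: ΣzᵢKᵢ = 1.957, Σzᵢ/Kᵢ = 1.506 — both > 1, two phases present.
Binary case is linear: z₁(K₁−1)(1+β(K₂−1)) + z₂(K₂−1)(1+β(K₁−1)) = 0
⇒ β = [z₁(K₁−1)+z₂(K₂−1)] / [−(K₁−1)(K₂−1)] = 0.9570/1.3934 = 0.687
Compositions from xᵢ = zᵢ/(1+β(Kᵢ−1)), yᵢ = Kᵢxᵢ:
  1: x = 0.265, y = 0.786
  2: x = 0.735, y = 0.214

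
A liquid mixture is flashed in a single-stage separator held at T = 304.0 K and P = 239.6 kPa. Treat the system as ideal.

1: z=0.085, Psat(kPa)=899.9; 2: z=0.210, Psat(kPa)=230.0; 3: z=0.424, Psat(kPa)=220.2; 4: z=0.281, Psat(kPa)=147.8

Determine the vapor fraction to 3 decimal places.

Raoult's law: Kᵢ = Pᵢˢᵃᵗ/P = Pᵢˢᵃᵗ/239.6.
  K_1 = 899.9/239.6 = 3.75584, K_2 = 230.0/239.6 = 0.95993, K_3 = 220.2/239.6 = 0.91903, K_4 = 147.8/239.6 = 0.61686
Let ψ = V/F and solve Σ zᵢ(Kᵢ−1)/(1+ψ(Kᵢ−1)) = 0.
Check two-phase: ΣzᵢKᵢ = 1.084 > 1 and Σzᵢ/Kᵢ = 1.158 > 1, so g(0) = 0.084 > 0 and g(1) = -0.158 < 0.
Newton iteration, ψ⁰ = 0.64:
  ψ = 0.640: g = -0.1027, g' = -0.160 → ψ = 0.000
  ψ = 0.000: g = 0.0838, g' = -0.690 → ψ = 0.122
  ψ = 0.122: g = 0.0194, g' = -0.411 → ψ = 0.169
  ψ = 0.169: g = 0.0015, g' = -0.351 → ψ = 0.173
Converged at ψ = 0.173.

ψ = 0.173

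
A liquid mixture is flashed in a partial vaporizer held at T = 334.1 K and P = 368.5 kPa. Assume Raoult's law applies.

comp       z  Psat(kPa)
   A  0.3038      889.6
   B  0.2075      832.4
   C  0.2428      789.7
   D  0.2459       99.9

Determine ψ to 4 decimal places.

ψ = 0.8423

Raoult's law: Kᵢ = Pᵢˢᵃᵗ/P = Pᵢˢᵃᵗ/368.5.
  K_A = 889.6/368.5 = 2.414111, K_B = 832.4/368.5 = 2.258887, K_C = 789.7/368.5 = 2.143012, K_D = 99.9/368.5 = 0.271099
Newton–Raphson from ψ = 0.5:
  ψ = 0.5000: g = 0.30656, g' = -0.7842 → ψ = 0.8909
  ψ = 0.8909: g = -0.06047, g' = -1.3326 → ψ = 0.8455
  ψ = 0.8455: g = -0.00381, g' = -1.1726 → ψ = 0.8423
Converged at ψ = 0.8423.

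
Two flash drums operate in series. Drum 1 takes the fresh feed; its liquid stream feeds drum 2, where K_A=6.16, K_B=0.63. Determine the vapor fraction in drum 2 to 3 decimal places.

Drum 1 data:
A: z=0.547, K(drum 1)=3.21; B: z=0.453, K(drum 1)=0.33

Drum 1:
Material balance + equilibrium reduce to Σ zᵢ(Kᵢ−1)/(1+ψ₁(Kᵢ−1)) = 0.
Check two-phase: ΣzᵢKᵢ = 1.905 > 1 and Σzᵢ/Kᵢ = 1.543 > 1, so g(0) = 0.905 > 0 and g(1) = -0.543 < 0.
Binary case is linear: z₁(K₁−1)(1+ψ₁(K₂−1)) + z₂(K₂−1)(1+ψ₁(K₁−1)) = 0
⇒ ψ₁ = [z₁(K₁−1)+z₂(K₂−1)] / [−(K₁−1)(K₂−1)] = 0.9054/1.4807 = 0.611
Drum-1 compositions:
  A: x = 0.233, y = 0.747
  B: x = 0.767, y = 0.253
Drum-2 feed = drum-1 liquid: z₂ = (0.2326, 0.7674).
Drum 2:
Let ψ₂ = V/F and solve Σ zᵢ(Kᵢ−1)/(1+ψ₂(Kᵢ−1)) = 0.
Feasibility: ΣzᵢKᵢ = 1.916, Σzᵢ/Kᵢ = 1.256 — both > 1, two phases present.
Binary case is linear: z₁(K₁−1)(1+ψ₂(K₂−1)) + z₂(K₂−1)(1+ψ₂(K₁−1)) = 0
⇒ ψ₂ = [z₁(K₁−1)+z₂(K₂−1)] / [−(K₁−1)(K₂−1)] = 0.9165/1.9092 = 0.480
  A: x = 0.067, y = 0.412
  B: x = 0.933, y = 0.588

V/F (drum 2) = 0.480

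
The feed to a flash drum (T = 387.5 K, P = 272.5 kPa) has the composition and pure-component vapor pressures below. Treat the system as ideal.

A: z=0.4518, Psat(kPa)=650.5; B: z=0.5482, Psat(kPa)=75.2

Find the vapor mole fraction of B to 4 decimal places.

Raoult's law: Kᵢ = Pᵢˢᵃᵗ/P = Pᵢˢᵃᵗ/272.5.
  K_A = 650.5/272.5 = 2.387156, K_B = 75.2/272.5 = 0.275963
Binary case is linear: z₁(K₁−1)(1+V/F(K₂−1)) + z₂(K₂−1)(1+V/F(K₁−1)) = 0
⇒ V/F = [z₁(K₁−1)+z₂(K₂−1)] / [−(K₁−1)(K₂−1)] = 0.22980/1.00435 = 0.2288
Compositions from xᵢ = zᵢ/(1+V/F(Kᵢ−1)), yᵢ = Kᵢxᵢ:
  A: x = 0.3430, y = 0.8187
  B: x = 0.6570, y = 0.1813

y_B = 0.1813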